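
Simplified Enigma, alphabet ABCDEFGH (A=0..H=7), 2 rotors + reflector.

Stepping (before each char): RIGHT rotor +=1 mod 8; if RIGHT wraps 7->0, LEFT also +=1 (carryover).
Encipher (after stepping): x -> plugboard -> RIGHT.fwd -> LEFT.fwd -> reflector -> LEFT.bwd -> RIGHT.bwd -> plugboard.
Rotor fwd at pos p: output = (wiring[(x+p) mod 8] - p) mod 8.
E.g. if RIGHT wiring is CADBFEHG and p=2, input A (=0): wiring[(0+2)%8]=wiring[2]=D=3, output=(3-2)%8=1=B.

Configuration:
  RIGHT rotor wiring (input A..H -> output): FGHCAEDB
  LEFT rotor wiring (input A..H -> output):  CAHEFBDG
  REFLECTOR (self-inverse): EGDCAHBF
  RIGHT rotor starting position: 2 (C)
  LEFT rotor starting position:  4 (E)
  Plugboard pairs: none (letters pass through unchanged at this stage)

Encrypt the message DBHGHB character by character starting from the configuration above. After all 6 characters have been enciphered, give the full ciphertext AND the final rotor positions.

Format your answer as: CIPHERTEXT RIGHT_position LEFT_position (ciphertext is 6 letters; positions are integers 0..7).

Answer: HABEDG 0 5

Derivation:
Char 1 ('D'): step: R->3, L=4; D->plug->D->R->A->L->B->refl->G->L'->E->R'->H->plug->H
Char 2 ('B'): step: R->4, L=4; B->plug->B->R->A->L->B->refl->G->L'->E->R'->A->plug->A
Char 3 ('H'): step: R->5, L=4; H->plug->H->R->D->L->C->refl->D->L'->G->R'->B->plug->B
Char 4 ('G'): step: R->6, L=4; G->plug->G->R->C->L->H->refl->F->L'->B->R'->E->plug->E
Char 5 ('H'): step: R->7, L=4; H->plug->H->R->E->L->G->refl->B->L'->A->R'->D->plug->D
Char 6 ('B'): step: R->0, L->5 (L advanced); B->plug->B->R->G->L->H->refl->F->L'->D->R'->G->plug->G
Final: ciphertext=HABEDG, RIGHT=0, LEFT=5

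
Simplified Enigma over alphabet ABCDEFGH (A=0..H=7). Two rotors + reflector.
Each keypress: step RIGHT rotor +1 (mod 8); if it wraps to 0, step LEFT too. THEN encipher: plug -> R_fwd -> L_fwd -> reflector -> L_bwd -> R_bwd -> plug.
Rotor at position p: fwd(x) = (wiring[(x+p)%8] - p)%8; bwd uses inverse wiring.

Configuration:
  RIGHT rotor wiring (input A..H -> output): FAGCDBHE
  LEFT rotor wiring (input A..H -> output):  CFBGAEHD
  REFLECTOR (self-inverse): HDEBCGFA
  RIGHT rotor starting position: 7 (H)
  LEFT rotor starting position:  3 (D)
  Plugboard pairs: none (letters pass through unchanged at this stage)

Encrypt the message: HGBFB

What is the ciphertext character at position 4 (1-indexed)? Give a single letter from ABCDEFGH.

Char 1 ('H'): step: R->0, L->4 (L advanced); H->plug->H->R->E->L->G->refl->F->L'->G->R'->C->plug->C
Char 2 ('G'): step: R->1, L=4; G->plug->G->R->D->L->H->refl->A->L'->B->R'->C->plug->C
Char 3 ('B'): step: R->2, L=4; B->plug->B->R->A->L->E->refl->C->L'->H->R'->D->plug->D
Char 4 ('F'): step: R->3, L=4; F->plug->F->R->C->L->D->refl->B->L'->F->R'->G->plug->G

G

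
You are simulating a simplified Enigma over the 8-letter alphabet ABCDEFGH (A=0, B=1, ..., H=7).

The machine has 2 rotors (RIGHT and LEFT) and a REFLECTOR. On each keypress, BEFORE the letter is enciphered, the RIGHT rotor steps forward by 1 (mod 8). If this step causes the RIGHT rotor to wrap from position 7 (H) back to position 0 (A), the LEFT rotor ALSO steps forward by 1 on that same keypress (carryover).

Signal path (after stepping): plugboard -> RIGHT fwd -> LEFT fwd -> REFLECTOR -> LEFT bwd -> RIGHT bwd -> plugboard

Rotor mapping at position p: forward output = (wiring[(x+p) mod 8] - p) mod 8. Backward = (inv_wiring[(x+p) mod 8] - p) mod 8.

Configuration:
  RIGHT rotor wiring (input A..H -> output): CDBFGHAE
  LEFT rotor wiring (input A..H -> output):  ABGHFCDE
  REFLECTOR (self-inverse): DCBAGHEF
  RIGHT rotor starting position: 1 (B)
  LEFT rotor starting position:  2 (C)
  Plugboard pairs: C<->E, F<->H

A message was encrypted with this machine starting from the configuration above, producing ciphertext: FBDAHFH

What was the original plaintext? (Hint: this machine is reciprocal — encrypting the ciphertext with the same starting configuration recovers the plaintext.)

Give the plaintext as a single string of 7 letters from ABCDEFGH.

Char 1 ('F'): step: R->2, L=2; F->plug->H->R->B->L->F->refl->H->L'->H->R'->A->plug->A
Char 2 ('B'): step: R->3, L=2; B->plug->B->R->D->L->A->refl->D->L'->C->R'->A->plug->A
Char 3 ('D'): step: R->4, L=2; D->plug->D->R->A->L->E->refl->G->L'->G->R'->E->plug->C
Char 4 ('A'): step: R->5, L=2; A->plug->A->R->C->L->D->refl->A->L'->D->R'->B->plug->B
Char 5 ('H'): step: R->6, L=2; H->plug->F->R->H->L->H->refl->F->L'->B->R'->H->plug->F
Char 6 ('F'): step: R->7, L=2; F->plug->H->R->B->L->F->refl->H->L'->H->R'->F->plug->H
Char 7 ('H'): step: R->0, L->3 (L advanced); H->plug->F->R->H->L->D->refl->A->L'->D->R'->B->plug->B

Answer: AACBFHB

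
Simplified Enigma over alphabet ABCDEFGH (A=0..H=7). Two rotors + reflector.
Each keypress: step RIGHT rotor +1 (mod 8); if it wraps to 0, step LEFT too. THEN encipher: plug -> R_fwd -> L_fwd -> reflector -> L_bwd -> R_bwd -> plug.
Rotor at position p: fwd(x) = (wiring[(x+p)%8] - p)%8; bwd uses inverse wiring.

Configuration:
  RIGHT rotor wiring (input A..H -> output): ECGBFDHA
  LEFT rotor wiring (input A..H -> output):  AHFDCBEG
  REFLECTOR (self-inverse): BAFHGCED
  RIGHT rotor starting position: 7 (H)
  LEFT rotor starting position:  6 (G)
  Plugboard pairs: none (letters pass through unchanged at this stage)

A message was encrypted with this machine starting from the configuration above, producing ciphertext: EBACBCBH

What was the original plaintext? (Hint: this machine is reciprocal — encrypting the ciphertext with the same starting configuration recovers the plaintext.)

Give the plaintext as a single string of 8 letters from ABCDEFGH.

Answer: HCCEFGAB

Derivation:
Char 1 ('E'): step: R->0, L->7 (L advanced); E->plug->E->R->F->L->D->refl->H->L'->A->R'->H->plug->H
Char 2 ('B'): step: R->1, L=7; B->plug->B->R->F->L->D->refl->H->L'->A->R'->C->plug->C
Char 3 ('A'): step: R->2, L=7; A->plug->A->R->E->L->E->refl->G->L'->D->R'->C->plug->C
Char 4 ('C'): step: R->3, L=7; C->plug->C->R->A->L->H->refl->D->L'->F->R'->E->plug->E
Char 5 ('B'): step: R->4, L=7; B->plug->B->R->H->L->F->refl->C->L'->G->R'->F->plug->F
Char 6 ('C'): step: R->5, L=7; C->plug->C->R->D->L->G->refl->E->L'->E->R'->G->plug->G
Char 7 ('B'): step: R->6, L=7; B->plug->B->R->C->L->A->refl->B->L'->B->R'->A->plug->A
Char 8 ('H'): step: R->7, L=7; H->plug->H->R->A->L->H->refl->D->L'->F->R'->B->plug->B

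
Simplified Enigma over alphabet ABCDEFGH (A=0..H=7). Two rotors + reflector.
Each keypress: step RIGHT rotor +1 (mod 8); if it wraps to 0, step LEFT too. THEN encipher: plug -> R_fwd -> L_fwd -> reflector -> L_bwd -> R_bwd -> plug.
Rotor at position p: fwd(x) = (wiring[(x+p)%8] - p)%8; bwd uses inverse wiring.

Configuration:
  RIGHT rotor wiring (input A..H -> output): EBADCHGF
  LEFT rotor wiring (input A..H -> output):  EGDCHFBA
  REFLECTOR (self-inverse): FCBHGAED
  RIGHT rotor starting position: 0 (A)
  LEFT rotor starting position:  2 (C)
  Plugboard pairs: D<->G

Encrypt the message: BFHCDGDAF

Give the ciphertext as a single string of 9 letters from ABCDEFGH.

Answer: FEBGCDAFC

Derivation:
Char 1 ('B'): step: R->1, L=2; B->plug->B->R->H->L->E->refl->G->L'->F->R'->F->plug->F
Char 2 ('F'): step: R->2, L=2; F->plug->F->R->D->L->D->refl->H->L'->E->R'->E->plug->E
Char 3 ('H'): step: R->3, L=2; H->plug->H->R->F->L->G->refl->E->L'->H->R'->B->plug->B
Char 4 ('C'): step: R->4, L=2; C->plug->C->R->C->L->F->refl->A->L'->B->R'->D->plug->G
Char 5 ('D'): step: R->5, L=2; D->plug->G->R->G->L->C->refl->B->L'->A->R'->C->plug->C
Char 6 ('G'): step: R->6, L=2; G->plug->D->R->D->L->D->refl->H->L'->E->R'->G->plug->D
Char 7 ('D'): step: R->7, L=2; D->plug->G->R->A->L->B->refl->C->L'->G->R'->A->plug->A
Char 8 ('A'): step: R->0, L->3 (L advanced); A->plug->A->R->E->L->F->refl->A->L'->H->R'->F->plug->F
Char 9 ('F'): step: R->1, L=3; F->plug->F->R->F->L->B->refl->C->L'->C->R'->C->plug->C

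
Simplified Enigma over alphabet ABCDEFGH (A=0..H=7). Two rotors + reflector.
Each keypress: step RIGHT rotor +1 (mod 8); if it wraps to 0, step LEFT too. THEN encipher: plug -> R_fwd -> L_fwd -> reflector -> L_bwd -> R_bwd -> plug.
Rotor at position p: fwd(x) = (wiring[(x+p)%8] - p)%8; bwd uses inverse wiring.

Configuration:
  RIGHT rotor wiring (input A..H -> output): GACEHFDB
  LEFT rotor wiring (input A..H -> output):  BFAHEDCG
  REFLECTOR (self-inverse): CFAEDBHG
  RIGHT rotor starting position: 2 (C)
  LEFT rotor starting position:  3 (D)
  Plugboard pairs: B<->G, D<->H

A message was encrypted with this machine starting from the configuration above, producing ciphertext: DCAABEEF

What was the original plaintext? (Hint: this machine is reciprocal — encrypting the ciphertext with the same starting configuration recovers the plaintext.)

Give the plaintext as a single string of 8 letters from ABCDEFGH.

Char 1 ('D'): step: R->3, L=3; D->plug->H->R->H->L->F->refl->B->L'->B->R'->A->plug->A
Char 2 ('C'): step: R->4, L=3; C->plug->C->R->H->L->F->refl->B->L'->B->R'->B->plug->G
Char 3 ('A'): step: R->5, L=3; A->plug->A->R->A->L->E->refl->D->L'->E->R'->C->plug->C
Char 4 ('A'): step: R->6, L=3; A->plug->A->R->F->L->G->refl->H->L'->D->R'->B->plug->G
Char 5 ('B'): step: R->7, L=3; B->plug->G->R->G->L->C->refl->A->L'->C->R'->A->plug->A
Char 6 ('E'): step: R->0, L->4 (L advanced); E->plug->E->R->H->L->D->refl->E->L'->G->R'->A->plug->A
Char 7 ('E'): step: R->1, L=4; E->plug->E->R->E->L->F->refl->B->L'->F->R'->H->plug->D
Char 8 ('F'): step: R->2, L=4; F->plug->F->R->H->L->D->refl->E->L'->G->R'->H->plug->D

Answer: AGCGAADD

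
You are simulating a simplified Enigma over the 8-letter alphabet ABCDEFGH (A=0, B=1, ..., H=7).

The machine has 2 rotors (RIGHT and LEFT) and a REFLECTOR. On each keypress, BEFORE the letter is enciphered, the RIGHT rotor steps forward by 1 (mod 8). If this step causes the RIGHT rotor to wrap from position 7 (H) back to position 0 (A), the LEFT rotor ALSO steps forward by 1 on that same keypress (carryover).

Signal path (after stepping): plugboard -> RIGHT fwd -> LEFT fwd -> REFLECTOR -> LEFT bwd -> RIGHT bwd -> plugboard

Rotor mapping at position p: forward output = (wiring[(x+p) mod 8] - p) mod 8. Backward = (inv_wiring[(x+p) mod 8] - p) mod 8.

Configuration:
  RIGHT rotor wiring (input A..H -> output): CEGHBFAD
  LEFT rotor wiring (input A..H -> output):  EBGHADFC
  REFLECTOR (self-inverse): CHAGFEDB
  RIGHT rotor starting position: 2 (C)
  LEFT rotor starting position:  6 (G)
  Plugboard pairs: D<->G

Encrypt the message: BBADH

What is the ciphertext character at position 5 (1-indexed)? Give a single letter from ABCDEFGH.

Char 1 ('B'): step: R->3, L=6; B->plug->B->R->G->L->C->refl->A->L'->E->R'->A->plug->A
Char 2 ('B'): step: R->4, L=6; B->plug->B->R->B->L->E->refl->F->L'->H->R'->D->plug->G
Char 3 ('A'): step: R->5, L=6; A->plug->A->R->A->L->H->refl->B->L'->F->R'->D->plug->G
Char 4 ('D'): step: R->6, L=6; D->plug->G->R->D->L->D->refl->G->L'->C->R'->A->plug->A
Char 5 ('H'): step: R->7, L=6; H->plug->H->R->B->L->E->refl->F->L'->H->R'->D->plug->G

G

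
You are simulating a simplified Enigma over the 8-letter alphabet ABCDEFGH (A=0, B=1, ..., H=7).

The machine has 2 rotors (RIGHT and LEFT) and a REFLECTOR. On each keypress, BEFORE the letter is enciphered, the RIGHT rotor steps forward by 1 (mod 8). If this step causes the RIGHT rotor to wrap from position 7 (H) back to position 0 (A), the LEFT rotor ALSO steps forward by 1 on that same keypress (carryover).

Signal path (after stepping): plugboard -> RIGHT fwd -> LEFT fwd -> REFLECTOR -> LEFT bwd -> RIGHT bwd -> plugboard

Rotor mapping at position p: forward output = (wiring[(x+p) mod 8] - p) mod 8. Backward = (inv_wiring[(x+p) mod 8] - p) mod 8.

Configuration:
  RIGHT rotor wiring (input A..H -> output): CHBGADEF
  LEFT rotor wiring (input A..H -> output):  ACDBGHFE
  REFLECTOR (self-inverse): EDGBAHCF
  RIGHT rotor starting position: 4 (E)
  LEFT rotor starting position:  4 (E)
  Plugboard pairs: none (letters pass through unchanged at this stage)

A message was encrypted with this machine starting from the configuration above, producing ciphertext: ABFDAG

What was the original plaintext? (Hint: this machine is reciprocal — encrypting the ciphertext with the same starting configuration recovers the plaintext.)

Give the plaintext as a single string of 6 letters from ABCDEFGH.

Char 1 ('A'): step: R->5, L=4; A->plug->A->R->G->L->H->refl->F->L'->H->R'->B->plug->B
Char 2 ('B'): step: R->6, L=4; B->plug->B->R->H->L->F->refl->H->L'->G->R'->A->plug->A
Char 3 ('F'): step: R->7, L=4; F->plug->F->R->B->L->D->refl->B->L'->C->R'->D->plug->D
Char 4 ('D'): step: R->0, L->5 (L advanced); D->plug->D->R->G->L->E->refl->A->L'->B->R'->C->plug->C
Char 5 ('A'): step: R->1, L=5; A->plug->A->R->G->L->E->refl->A->L'->B->R'->H->plug->H
Char 6 ('G'): step: R->2, L=5; G->plug->G->R->A->L->C->refl->G->L'->F->R'->H->plug->H

Answer: BADCHH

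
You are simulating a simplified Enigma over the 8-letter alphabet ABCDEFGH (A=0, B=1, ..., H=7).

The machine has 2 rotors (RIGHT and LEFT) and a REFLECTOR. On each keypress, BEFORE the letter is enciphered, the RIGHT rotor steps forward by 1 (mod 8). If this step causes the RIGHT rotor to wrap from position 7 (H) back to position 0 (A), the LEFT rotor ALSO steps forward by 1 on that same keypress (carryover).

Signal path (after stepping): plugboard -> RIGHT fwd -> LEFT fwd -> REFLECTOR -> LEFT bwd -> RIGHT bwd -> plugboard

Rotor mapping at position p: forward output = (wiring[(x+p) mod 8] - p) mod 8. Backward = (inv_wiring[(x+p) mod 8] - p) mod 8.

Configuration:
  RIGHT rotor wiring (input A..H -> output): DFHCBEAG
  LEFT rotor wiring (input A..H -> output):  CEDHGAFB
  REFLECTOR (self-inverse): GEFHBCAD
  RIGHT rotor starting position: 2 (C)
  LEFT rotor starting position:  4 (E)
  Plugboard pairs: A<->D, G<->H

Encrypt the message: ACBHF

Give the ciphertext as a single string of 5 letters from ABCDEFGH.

Answer: GDEBG

Derivation:
Char 1 ('A'): step: R->3, L=4; A->plug->D->R->F->L->A->refl->G->L'->E->R'->H->plug->G
Char 2 ('C'): step: R->4, L=4; C->plug->C->R->E->L->G->refl->A->L'->F->R'->A->plug->D
Char 3 ('B'): step: R->5, L=4; B->plug->B->R->D->L->F->refl->C->L'->A->R'->E->plug->E
Char 4 ('H'): step: R->6, L=4; H->plug->G->R->D->L->F->refl->C->L'->A->R'->B->plug->B
Char 5 ('F'): step: R->7, L=4; F->plug->F->R->C->L->B->refl->E->L'->B->R'->H->plug->G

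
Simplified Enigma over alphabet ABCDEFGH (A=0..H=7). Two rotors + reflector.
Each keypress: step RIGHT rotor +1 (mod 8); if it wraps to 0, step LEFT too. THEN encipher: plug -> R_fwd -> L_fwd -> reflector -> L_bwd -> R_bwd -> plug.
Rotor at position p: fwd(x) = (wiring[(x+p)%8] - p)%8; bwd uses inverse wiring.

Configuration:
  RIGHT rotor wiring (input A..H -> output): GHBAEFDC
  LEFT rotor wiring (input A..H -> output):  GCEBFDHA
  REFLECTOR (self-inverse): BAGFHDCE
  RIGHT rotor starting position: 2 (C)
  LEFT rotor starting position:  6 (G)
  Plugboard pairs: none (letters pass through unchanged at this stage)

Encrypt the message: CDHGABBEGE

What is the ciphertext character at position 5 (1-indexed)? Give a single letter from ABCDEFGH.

Char 1 ('C'): step: R->3, L=6; C->plug->C->R->C->L->A->refl->B->L'->A->R'->D->plug->D
Char 2 ('D'): step: R->4, L=6; D->plug->D->R->G->L->H->refl->E->L'->D->R'->F->plug->F
Char 3 ('H'): step: R->5, L=6; H->plug->H->R->H->L->F->refl->D->L'->F->R'->C->plug->C
Char 4 ('G'): step: R->6, L=6; G->plug->G->R->G->L->H->refl->E->L'->D->R'->E->plug->E
Char 5 ('A'): step: R->7, L=6; A->plug->A->R->D->L->E->refl->H->L'->G->R'->G->plug->G

G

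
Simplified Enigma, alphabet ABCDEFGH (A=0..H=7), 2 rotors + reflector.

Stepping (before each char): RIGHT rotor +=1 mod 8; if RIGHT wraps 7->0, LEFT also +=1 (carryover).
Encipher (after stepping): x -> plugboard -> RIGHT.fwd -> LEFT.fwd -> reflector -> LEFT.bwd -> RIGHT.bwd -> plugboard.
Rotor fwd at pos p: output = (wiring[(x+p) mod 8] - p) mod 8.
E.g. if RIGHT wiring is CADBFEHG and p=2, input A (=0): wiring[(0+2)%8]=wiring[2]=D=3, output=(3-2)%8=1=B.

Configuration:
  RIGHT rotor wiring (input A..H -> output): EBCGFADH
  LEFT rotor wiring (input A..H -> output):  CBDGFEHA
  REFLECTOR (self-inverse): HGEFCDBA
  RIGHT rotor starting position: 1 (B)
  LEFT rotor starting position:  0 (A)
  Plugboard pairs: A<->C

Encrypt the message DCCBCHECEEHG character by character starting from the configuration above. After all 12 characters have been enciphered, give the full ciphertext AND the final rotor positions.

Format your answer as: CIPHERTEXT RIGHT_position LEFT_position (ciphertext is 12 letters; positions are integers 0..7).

Char 1 ('D'): step: R->2, L=0; D->plug->D->R->G->L->H->refl->A->L'->H->R'->H->plug->H
Char 2 ('C'): step: R->3, L=0; C->plug->A->R->D->L->G->refl->B->L'->B->R'->F->plug->F
Char 3 ('C'): step: R->4, L=0; C->plug->A->R->B->L->B->refl->G->L'->D->R'->D->plug->D
Char 4 ('B'): step: R->5, L=0; B->plug->B->R->G->L->H->refl->A->L'->H->R'->D->plug->D
Char 5 ('C'): step: R->6, L=0; C->plug->A->R->F->L->E->refl->C->L'->A->R'->F->plug->F
Char 6 ('H'): step: R->7, L=0; H->plug->H->R->E->L->F->refl->D->L'->C->R'->C->plug->A
Char 7 ('E'): step: R->0, L->1 (L advanced); E->plug->E->R->F->L->G->refl->B->L'->H->R'->H->plug->H
Char 8 ('C'): step: R->1, L=1; C->plug->A->R->A->L->A->refl->H->L'->G->R'->G->plug->G
Char 9 ('E'): step: R->2, L=1; E->plug->E->R->B->L->C->refl->E->L'->D->R'->C->plug->A
Char 10 ('E'): step: R->3, L=1; E->plug->E->R->E->L->D->refl->F->L'->C->R'->B->plug->B
Char 11 ('H'): step: R->4, L=1; H->plug->H->R->C->L->F->refl->D->L'->E->R'->B->plug->B
Char 12 ('G'): step: R->5, L=1; G->plug->G->R->B->L->C->refl->E->L'->D->R'->A->plug->C
Final: ciphertext=HFDDFAHGABBC, RIGHT=5, LEFT=1

Answer: HFDDFAHGABBC 5 1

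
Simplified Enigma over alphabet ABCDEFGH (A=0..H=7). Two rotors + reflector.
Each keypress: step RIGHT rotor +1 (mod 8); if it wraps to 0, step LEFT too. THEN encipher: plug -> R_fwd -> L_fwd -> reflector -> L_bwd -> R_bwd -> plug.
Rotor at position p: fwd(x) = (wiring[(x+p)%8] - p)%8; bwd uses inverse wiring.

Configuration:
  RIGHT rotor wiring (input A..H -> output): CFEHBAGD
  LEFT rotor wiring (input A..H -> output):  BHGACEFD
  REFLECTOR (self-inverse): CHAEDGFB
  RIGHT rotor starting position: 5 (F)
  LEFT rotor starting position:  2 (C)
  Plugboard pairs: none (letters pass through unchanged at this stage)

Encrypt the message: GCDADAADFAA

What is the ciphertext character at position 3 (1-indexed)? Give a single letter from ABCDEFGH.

Char 1 ('G'): step: R->6, L=2; G->plug->G->R->D->L->C->refl->A->L'->C->R'->H->plug->H
Char 2 ('C'): step: R->7, L=2; C->plug->C->R->G->L->H->refl->B->L'->F->R'->D->plug->D
Char 3 ('D'): step: R->0, L->3 (L advanced); D->plug->D->R->H->L->D->refl->E->L'->G->R'->G->plug->G

G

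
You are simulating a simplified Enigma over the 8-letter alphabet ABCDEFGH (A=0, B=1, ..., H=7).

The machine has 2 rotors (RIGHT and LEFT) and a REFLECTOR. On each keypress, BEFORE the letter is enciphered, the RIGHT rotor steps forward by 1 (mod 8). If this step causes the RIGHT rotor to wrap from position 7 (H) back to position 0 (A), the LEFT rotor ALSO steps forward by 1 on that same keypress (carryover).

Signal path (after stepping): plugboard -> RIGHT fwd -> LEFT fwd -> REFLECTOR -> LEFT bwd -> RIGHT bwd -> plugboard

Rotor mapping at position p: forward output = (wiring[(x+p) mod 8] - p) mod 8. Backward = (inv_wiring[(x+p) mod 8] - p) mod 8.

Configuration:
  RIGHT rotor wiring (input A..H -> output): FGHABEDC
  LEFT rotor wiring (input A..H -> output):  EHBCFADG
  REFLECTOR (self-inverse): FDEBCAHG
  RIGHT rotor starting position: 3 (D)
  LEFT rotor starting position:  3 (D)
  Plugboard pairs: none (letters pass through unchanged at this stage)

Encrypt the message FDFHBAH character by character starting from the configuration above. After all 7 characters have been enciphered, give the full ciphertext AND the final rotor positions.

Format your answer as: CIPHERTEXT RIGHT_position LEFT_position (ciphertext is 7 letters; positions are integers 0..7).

Answer: GAGGFDB 2 4

Derivation:
Char 1 ('F'): step: R->4, L=3; F->plug->F->R->C->L->F->refl->A->L'->D->R'->G->plug->G
Char 2 ('D'): step: R->5, L=3; D->plug->D->R->A->L->H->refl->G->L'->H->R'->A->plug->A
Char 3 ('F'): step: R->6, L=3; F->plug->F->R->C->L->F->refl->A->L'->D->R'->G->plug->G
Char 4 ('H'): step: R->7, L=3; H->plug->H->R->E->L->D->refl->B->L'->F->R'->G->plug->G
Char 5 ('B'): step: R->0, L->4 (L advanced); B->plug->B->R->G->L->F->refl->A->L'->E->R'->F->plug->F
Char 6 ('A'): step: R->1, L=4; A->plug->A->R->F->L->D->refl->B->L'->A->R'->D->plug->D
Char 7 ('H'): step: R->2, L=4; H->plug->H->R->E->L->A->refl->F->L'->G->R'->B->plug->B
Final: ciphertext=GAGGFDB, RIGHT=2, LEFT=4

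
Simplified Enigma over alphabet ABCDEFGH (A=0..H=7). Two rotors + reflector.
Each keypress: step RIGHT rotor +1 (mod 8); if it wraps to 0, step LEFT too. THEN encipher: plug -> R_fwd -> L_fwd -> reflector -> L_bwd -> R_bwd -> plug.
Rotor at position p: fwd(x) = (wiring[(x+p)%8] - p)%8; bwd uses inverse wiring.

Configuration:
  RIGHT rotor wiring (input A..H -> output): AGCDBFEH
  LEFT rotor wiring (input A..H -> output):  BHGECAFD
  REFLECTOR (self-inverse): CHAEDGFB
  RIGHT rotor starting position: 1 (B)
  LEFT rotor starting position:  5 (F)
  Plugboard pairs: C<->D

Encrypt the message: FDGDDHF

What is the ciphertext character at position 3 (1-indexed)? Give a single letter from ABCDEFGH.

Char 1 ('F'): step: R->2, L=5; F->plug->F->R->F->L->B->refl->H->L'->G->R'->G->plug->G
Char 2 ('D'): step: R->3, L=5; D->plug->C->R->C->L->G->refl->F->L'->H->R'->H->plug->H
Char 3 ('G'): step: R->4, L=5; G->plug->G->R->G->L->H->refl->B->L'->F->R'->A->plug->A

A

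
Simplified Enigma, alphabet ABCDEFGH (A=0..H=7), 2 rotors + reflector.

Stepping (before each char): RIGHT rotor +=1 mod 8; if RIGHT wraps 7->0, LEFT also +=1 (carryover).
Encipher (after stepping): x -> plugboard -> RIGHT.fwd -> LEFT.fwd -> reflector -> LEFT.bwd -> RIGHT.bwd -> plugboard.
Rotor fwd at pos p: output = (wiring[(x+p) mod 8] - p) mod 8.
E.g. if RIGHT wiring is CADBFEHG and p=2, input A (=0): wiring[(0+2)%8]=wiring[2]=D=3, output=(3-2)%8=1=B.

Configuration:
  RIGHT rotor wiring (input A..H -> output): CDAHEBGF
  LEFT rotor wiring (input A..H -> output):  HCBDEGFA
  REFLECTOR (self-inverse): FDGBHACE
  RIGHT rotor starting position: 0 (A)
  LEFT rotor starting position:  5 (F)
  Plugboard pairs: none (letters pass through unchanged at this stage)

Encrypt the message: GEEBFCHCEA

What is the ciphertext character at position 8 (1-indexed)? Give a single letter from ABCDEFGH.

Char 1 ('G'): step: R->1, L=5; G->plug->G->R->E->L->F->refl->A->L'->B->R'->H->plug->H
Char 2 ('E'): step: R->2, L=5; E->plug->E->R->E->L->F->refl->A->L'->B->R'->H->plug->H
Char 3 ('E'): step: R->3, L=5; E->plug->E->R->C->L->D->refl->B->L'->A->R'->G->plug->G
Char 4 ('B'): step: R->4, L=5; B->plug->B->R->F->L->E->refl->H->L'->H->R'->F->plug->F
Char 5 ('F'): step: R->5, L=5; F->plug->F->R->D->L->C->refl->G->L'->G->R'->E->plug->E
Char 6 ('C'): step: R->6, L=5; C->plug->C->R->E->L->F->refl->A->L'->B->R'->F->plug->F
Char 7 ('H'): step: R->7, L=5; H->plug->H->R->H->L->H->refl->E->L'->F->R'->F->plug->F
Char 8 ('C'): step: R->0, L->6 (L advanced); C->plug->C->R->A->L->H->refl->E->L'->D->R'->B->plug->B

B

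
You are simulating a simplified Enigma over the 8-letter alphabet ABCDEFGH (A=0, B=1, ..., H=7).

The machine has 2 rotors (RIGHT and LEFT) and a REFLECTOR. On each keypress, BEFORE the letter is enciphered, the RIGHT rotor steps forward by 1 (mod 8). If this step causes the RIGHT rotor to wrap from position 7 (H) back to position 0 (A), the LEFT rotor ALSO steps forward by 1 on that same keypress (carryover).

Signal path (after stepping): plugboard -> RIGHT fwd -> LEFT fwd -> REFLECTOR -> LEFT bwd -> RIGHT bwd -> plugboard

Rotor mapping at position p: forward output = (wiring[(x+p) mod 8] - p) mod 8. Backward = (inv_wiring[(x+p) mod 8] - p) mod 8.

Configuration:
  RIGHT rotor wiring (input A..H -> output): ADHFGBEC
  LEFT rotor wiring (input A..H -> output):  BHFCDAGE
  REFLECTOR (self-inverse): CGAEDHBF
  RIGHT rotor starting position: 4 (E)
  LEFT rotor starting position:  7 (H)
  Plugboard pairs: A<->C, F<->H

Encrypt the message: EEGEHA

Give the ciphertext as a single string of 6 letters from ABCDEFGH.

Char 1 ('E'): step: R->5, L=7; E->plug->E->R->G->L->B->refl->G->L'->D->R'->D->plug->D
Char 2 ('E'): step: R->6, L=7; E->plug->E->R->B->L->C->refl->A->L'->C->R'->C->plug->A
Char 3 ('G'): step: R->7, L=7; G->plug->G->R->C->L->A->refl->C->L'->B->R'->B->plug->B
Char 4 ('E'): step: R->0, L->0 (L advanced); E->plug->E->R->G->L->G->refl->B->L'->A->R'->A->plug->C
Char 5 ('H'): step: R->1, L=0; H->plug->F->R->D->L->C->refl->A->L'->F->R'->D->plug->D
Char 6 ('A'): step: R->2, L=0; A->plug->C->R->E->L->D->refl->E->L'->H->R'->D->plug->D

Answer: DABCDD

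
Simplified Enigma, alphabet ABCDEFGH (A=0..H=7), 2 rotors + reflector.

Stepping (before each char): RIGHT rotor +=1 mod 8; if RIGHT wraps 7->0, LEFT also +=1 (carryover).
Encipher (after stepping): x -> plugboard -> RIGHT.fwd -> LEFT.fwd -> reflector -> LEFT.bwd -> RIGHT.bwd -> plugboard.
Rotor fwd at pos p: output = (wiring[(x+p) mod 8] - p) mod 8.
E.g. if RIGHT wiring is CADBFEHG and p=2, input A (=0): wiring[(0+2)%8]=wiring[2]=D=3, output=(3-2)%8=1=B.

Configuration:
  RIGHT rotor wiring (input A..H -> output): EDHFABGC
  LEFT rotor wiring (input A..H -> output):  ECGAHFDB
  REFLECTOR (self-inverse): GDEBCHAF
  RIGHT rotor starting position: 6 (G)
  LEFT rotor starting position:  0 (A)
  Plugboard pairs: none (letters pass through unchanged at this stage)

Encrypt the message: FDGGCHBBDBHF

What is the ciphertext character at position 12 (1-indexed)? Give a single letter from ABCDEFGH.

Char 1 ('F'): step: R->7, L=0; F->plug->F->R->B->L->C->refl->E->L'->A->R'->D->plug->D
Char 2 ('D'): step: R->0, L->1 (L advanced); D->plug->D->R->F->L->C->refl->E->L'->E->R'->A->plug->A
Char 3 ('G'): step: R->1, L=1; G->plug->G->R->B->L->F->refl->H->L'->C->R'->A->plug->A
Char 4 ('G'): step: R->2, L=1; G->plug->G->R->C->L->H->refl->F->L'->B->R'->H->plug->H
Char 5 ('C'): step: R->3, L=1; C->plug->C->R->G->L->A->refl->G->L'->D->R'->D->plug->D
Char 6 ('H'): step: R->4, L=1; H->plug->H->R->B->L->F->refl->H->L'->C->R'->C->plug->C
Char 7 ('B'): step: R->5, L=1; B->plug->B->R->B->L->F->refl->H->L'->C->R'->F->plug->F
Char 8 ('B'): step: R->6, L=1; B->plug->B->R->E->L->E->refl->C->L'->F->R'->D->plug->D
Char 9 ('D'): step: R->7, L=1; D->plug->D->R->A->L->B->refl->D->L'->H->R'->H->plug->H
Char 10 ('B'): step: R->0, L->2 (L advanced); B->plug->B->R->D->L->D->refl->B->L'->E->R'->A->plug->A
Char 11 ('H'): step: R->1, L=2; H->plug->H->R->D->L->D->refl->B->L'->E->R'->C->plug->C
Char 12 ('F'): step: R->2, L=2; F->plug->F->R->A->L->E->refl->C->L'->G->R'->C->plug->C

C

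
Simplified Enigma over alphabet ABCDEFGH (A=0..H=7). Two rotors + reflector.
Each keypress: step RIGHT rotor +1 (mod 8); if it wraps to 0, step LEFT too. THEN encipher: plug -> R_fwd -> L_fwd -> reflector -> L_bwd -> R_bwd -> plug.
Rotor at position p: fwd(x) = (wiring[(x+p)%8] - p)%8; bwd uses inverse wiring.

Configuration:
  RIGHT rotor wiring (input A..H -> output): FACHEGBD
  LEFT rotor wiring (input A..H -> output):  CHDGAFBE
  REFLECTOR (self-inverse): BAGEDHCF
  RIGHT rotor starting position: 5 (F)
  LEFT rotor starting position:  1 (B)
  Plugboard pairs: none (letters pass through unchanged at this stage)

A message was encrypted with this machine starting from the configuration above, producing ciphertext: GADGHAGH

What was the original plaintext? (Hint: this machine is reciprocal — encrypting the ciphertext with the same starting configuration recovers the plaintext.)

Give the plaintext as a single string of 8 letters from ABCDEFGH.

Char 1 ('G'): step: R->6, L=1; G->plug->G->R->G->L->D->refl->E->L'->E->R'->E->plug->E
Char 2 ('A'): step: R->7, L=1; A->plug->A->R->E->L->E->refl->D->L'->G->R'->B->plug->B
Char 3 ('D'): step: R->0, L->2 (L advanced); D->plug->D->R->H->L->F->refl->H->L'->E->R'->E->plug->E
Char 4 ('G'): step: R->1, L=2; G->plug->G->R->C->L->G->refl->C->L'->F->R'->E->plug->E
Char 5 ('H'): step: R->2, L=2; H->plug->H->R->G->L->A->refl->B->L'->A->R'->A->plug->A
Char 6 ('A'): step: R->3, L=2; A->plug->A->R->E->L->H->refl->F->L'->H->R'->H->plug->H
Char 7 ('G'): step: R->4, L=2; G->plug->G->R->G->L->A->refl->B->L'->A->R'->A->plug->A
Char 8 ('H'): step: R->5, L=2; H->plug->H->R->H->L->F->refl->H->L'->E->R'->B->plug->B

Answer: EBEEAHAB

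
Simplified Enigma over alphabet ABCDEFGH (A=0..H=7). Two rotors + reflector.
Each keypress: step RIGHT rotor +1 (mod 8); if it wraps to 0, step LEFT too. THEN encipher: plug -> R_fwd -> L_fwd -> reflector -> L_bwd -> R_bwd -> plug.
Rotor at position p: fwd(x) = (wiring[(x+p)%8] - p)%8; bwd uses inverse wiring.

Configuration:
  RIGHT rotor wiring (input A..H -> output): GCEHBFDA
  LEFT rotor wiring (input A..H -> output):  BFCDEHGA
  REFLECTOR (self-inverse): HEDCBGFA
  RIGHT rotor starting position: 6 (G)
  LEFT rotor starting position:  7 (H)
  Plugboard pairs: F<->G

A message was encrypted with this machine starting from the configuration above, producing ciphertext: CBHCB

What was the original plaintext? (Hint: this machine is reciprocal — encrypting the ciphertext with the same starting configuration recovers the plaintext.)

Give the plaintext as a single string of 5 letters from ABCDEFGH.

Answer: AFFBH

Derivation:
Char 1 ('C'): step: R->7, L=7; C->plug->C->R->D->L->D->refl->C->L'->B->R'->A->plug->A
Char 2 ('B'): step: R->0, L->0 (L advanced); B->plug->B->R->C->L->C->refl->D->L'->D->R'->G->plug->F
Char 3 ('H'): step: R->1, L=0; H->plug->H->R->F->L->H->refl->A->L'->H->R'->G->plug->F
Char 4 ('C'): step: R->2, L=0; C->plug->C->R->H->L->A->refl->H->L'->F->R'->B->plug->B
Char 5 ('B'): step: R->3, L=0; B->plug->B->R->G->L->G->refl->F->L'->B->R'->H->plug->H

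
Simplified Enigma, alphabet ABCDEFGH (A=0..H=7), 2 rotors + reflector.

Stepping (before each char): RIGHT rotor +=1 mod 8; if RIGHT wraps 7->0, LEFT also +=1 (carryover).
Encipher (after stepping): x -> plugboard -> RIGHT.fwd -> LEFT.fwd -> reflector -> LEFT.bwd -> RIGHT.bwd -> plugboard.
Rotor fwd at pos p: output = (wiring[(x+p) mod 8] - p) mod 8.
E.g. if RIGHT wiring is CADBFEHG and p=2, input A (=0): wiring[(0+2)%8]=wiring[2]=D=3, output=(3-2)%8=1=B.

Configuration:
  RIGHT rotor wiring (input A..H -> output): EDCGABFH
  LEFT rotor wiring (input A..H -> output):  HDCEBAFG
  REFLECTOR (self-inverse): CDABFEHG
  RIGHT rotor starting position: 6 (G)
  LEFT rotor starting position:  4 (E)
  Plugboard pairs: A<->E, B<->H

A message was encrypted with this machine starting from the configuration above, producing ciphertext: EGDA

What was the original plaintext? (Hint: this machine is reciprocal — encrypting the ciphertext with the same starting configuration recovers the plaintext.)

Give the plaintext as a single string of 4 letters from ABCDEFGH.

Char 1 ('E'): step: R->7, L=4; E->plug->A->R->A->L->F->refl->E->L'->B->R'->F->plug->F
Char 2 ('G'): step: R->0, L->5 (L advanced); G->plug->G->R->F->L->F->refl->E->L'->H->R'->H->plug->B
Char 3 ('D'): step: R->1, L=5; D->plug->D->R->H->L->E->refl->F->L'->F->R'->C->plug->C
Char 4 ('A'): step: R->2, L=5; A->plug->E->R->D->L->C->refl->A->L'->B->R'->H->plug->B

Answer: FBCB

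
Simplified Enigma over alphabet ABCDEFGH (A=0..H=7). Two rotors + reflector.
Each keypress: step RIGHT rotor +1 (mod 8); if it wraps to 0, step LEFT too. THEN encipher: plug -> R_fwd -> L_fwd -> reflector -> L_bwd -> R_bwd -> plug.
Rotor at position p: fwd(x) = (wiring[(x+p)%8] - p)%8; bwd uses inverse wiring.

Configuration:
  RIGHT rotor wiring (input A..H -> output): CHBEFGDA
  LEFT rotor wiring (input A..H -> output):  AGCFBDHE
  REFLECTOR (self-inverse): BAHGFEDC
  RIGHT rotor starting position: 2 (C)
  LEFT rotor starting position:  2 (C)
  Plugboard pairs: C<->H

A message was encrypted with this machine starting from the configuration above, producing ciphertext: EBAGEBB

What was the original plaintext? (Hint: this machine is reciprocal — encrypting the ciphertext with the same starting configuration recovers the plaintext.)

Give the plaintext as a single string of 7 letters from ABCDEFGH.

Char 1 ('E'): step: R->3, L=2; E->plug->E->R->F->L->C->refl->H->L'->C->R'->B->plug->B
Char 2 ('B'): step: R->4, L=2; B->plug->B->R->C->L->H->refl->C->L'->F->R'->G->plug->G
Char 3 ('A'): step: R->5, L=2; A->plug->A->R->B->L->D->refl->G->L'->G->R'->B->plug->B
Char 4 ('G'): step: R->6, L=2; G->plug->G->R->H->L->E->refl->F->L'->E->R'->C->plug->H
Char 5 ('E'): step: R->7, L=2; E->plug->E->R->F->L->C->refl->H->L'->C->R'->D->plug->D
Char 6 ('B'): step: R->0, L->3 (L advanced); B->plug->B->R->H->L->H->refl->C->L'->A->R'->H->plug->C
Char 7 ('B'): step: R->1, L=3; B->plug->B->R->A->L->C->refl->H->L'->H->R'->G->plug->G

Answer: BGBHDCG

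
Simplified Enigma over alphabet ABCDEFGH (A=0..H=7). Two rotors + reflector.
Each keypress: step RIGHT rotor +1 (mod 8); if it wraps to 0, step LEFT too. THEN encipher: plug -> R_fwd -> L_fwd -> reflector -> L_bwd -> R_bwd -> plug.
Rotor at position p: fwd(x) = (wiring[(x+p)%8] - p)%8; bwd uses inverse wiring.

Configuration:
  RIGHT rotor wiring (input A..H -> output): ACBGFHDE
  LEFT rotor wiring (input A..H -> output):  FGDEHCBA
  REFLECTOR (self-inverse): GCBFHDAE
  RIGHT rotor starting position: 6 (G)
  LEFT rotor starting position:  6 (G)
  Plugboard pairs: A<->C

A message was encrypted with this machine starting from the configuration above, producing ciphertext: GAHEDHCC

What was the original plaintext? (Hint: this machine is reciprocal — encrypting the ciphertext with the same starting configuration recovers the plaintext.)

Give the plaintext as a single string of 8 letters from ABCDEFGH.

Answer: HEBDGBDH

Derivation:
Char 1 ('G'): step: R->7, L=6; G->plug->G->R->A->L->D->refl->F->L'->E->R'->H->plug->H
Char 2 ('A'): step: R->0, L->7 (L advanced); A->plug->C->R->B->L->G->refl->A->L'->F->R'->E->plug->E
Char 3 ('H'): step: R->1, L=7; H->plug->H->R->H->L->C->refl->B->L'->A->R'->B->plug->B
Char 4 ('E'): step: R->2, L=7; E->plug->E->R->B->L->G->refl->A->L'->F->R'->D->plug->D
Char 5 ('D'): step: R->3, L=7; D->plug->D->R->A->L->B->refl->C->L'->H->R'->G->plug->G
Char 6 ('H'): step: R->4, L=7; H->plug->H->R->C->L->H->refl->E->L'->D->R'->B->plug->B
Char 7 ('C'): step: R->5, L=7; C->plug->A->R->C->L->H->refl->E->L'->D->R'->D->plug->D
Char 8 ('C'): step: R->6, L=7; C->plug->A->R->F->L->A->refl->G->L'->B->R'->H->plug->H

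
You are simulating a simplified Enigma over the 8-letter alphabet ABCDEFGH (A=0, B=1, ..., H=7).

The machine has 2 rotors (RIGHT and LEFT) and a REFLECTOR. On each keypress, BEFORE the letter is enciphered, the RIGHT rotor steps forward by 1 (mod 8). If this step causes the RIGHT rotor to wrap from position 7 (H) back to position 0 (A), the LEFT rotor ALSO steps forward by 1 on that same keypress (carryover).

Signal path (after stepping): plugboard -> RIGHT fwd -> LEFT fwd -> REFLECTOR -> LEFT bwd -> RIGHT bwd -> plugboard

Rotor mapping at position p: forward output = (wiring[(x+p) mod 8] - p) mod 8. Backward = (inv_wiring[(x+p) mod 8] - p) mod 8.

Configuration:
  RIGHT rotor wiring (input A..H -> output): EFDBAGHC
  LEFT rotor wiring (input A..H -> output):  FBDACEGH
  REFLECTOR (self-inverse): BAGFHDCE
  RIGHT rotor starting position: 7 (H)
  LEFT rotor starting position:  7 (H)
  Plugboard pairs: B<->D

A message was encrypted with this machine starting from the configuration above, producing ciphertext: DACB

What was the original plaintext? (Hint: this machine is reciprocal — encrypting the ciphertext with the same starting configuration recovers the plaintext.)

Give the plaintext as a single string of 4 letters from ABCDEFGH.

Char 1 ('D'): step: R->0, L->0 (L advanced); D->plug->B->R->F->L->E->refl->H->L'->H->R'->G->plug->G
Char 2 ('A'): step: R->1, L=0; A->plug->A->R->E->L->C->refl->G->L'->G->R'->F->plug->F
Char 3 ('C'): step: R->2, L=0; C->plug->C->R->G->L->G->refl->C->L'->E->R'->D->plug->B
Char 4 ('B'): step: R->3, L=0; B->plug->D->R->E->L->C->refl->G->L'->G->R'->A->plug->A

Answer: GFBA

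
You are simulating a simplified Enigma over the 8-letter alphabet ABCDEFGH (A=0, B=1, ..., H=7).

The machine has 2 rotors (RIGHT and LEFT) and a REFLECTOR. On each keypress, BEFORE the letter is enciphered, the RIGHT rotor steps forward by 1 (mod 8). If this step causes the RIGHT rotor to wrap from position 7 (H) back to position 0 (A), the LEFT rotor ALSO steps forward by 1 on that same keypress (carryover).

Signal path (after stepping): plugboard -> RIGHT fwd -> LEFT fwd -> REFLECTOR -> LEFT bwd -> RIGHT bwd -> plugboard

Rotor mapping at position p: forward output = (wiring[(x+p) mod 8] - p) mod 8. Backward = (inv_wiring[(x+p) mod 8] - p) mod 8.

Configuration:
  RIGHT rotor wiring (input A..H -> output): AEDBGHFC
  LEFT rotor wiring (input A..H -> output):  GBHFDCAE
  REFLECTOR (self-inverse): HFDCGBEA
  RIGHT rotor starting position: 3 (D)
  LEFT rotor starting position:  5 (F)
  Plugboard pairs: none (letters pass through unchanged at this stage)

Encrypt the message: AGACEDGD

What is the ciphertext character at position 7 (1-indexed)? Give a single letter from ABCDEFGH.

Char 1 ('A'): step: R->4, L=5; A->plug->A->R->C->L->H->refl->A->L'->G->R'->D->plug->D
Char 2 ('G'): step: R->5, L=5; G->plug->G->R->E->L->E->refl->G->L'->H->R'->E->plug->E
Char 3 ('A'): step: R->6, L=5; A->plug->A->R->H->L->G->refl->E->L'->E->R'->B->plug->B
Char 4 ('C'): step: R->7, L=5; C->plug->C->R->F->L->C->refl->D->L'->B->R'->B->plug->B
Char 5 ('E'): step: R->0, L->6 (L advanced); E->plug->E->R->G->L->F->refl->B->L'->E->R'->B->plug->B
Char 6 ('D'): step: R->1, L=6; D->plug->D->R->F->L->H->refl->A->L'->C->R'->B->plug->B
Char 7 ('G'): step: R->2, L=6; G->plug->G->R->G->L->F->refl->B->L'->E->R'->C->plug->C

C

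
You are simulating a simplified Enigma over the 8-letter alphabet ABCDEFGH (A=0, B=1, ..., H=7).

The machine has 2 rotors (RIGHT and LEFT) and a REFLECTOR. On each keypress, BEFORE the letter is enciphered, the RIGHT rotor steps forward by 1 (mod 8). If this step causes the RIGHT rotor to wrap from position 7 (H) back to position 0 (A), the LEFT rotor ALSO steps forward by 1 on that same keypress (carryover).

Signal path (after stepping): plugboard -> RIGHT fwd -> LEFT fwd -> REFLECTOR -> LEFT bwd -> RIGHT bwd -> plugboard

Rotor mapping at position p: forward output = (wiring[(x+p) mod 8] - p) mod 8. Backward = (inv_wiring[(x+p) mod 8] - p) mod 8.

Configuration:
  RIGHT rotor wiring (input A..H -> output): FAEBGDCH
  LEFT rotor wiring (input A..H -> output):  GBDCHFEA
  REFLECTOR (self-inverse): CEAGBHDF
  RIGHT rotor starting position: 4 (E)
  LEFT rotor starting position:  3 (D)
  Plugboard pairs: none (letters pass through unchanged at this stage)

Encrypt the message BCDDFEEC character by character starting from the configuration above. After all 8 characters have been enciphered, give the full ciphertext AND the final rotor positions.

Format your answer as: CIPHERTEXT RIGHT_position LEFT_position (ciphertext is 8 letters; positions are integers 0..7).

Char 1 ('B'): step: R->5, L=3; B->plug->B->R->F->L->D->refl->G->L'->G->R'->A->plug->A
Char 2 ('C'): step: R->6, L=3; C->plug->C->R->H->L->A->refl->C->L'->C->R'->D->plug->D
Char 3 ('D'): step: R->7, L=3; D->plug->D->R->F->L->D->refl->G->L'->G->R'->B->plug->B
Char 4 ('D'): step: R->0, L->4 (L advanced); D->plug->D->R->B->L->B->refl->E->L'->D->R'->F->plug->F
Char 5 ('F'): step: R->1, L=4; F->plug->F->R->B->L->B->refl->E->L'->D->R'->B->plug->B
Char 6 ('E'): step: R->2, L=4; E->plug->E->R->A->L->D->refl->G->L'->H->R'->B->plug->B
Char 7 ('E'): step: R->3, L=4; E->plug->E->R->E->L->C->refl->A->L'->C->R'->F->plug->F
Char 8 ('C'): step: R->4, L=4; C->plug->C->R->G->L->H->refl->F->L'->F->R'->H->plug->H
Final: ciphertext=ADBFBBFH, RIGHT=4, LEFT=4

Answer: ADBFBBFH 4 4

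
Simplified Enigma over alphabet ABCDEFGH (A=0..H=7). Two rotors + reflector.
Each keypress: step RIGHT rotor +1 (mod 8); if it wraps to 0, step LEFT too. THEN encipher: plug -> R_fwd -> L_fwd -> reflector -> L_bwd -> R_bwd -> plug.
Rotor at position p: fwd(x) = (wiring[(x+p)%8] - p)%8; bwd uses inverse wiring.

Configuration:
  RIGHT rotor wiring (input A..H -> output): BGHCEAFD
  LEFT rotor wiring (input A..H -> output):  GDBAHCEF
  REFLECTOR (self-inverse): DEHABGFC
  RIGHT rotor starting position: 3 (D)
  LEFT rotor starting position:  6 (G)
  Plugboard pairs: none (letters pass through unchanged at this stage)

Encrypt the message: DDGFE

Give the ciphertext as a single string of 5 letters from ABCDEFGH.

Char 1 ('D'): step: R->4, L=6; D->plug->D->R->H->L->E->refl->B->L'->G->R'->H->plug->H
Char 2 ('D'): step: R->5, L=6; D->plug->D->R->E->L->D->refl->A->L'->C->R'->F->plug->F
Char 3 ('G'): step: R->6, L=6; G->plug->G->R->G->L->B->refl->E->L'->H->R'->A->plug->A
Char 4 ('F'): step: R->7, L=6; F->plug->F->R->F->L->C->refl->H->L'->B->R'->G->plug->G
Char 5 ('E'): step: R->0, L->7 (L advanced); E->plug->E->R->E->L->B->refl->E->L'->C->R'->D->plug->D

Answer: HFAGD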